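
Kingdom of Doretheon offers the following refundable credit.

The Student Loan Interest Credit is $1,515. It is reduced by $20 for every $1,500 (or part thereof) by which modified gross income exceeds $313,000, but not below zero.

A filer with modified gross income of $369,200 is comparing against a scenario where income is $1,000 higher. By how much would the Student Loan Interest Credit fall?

At $369,200 — income exceeds $313,000 by $56,200, which is 38 full-or-partial $1,500 increments; reduction = 38 × $20 = $760, leaving $755.
At $370,200 — income exceeds $313,000 by $57,200, which is 39 full-or-partial $1,500 increments; reduction = 39 × $20 = $780, leaving $735.
Lost: $755 − $735 = $20.

$20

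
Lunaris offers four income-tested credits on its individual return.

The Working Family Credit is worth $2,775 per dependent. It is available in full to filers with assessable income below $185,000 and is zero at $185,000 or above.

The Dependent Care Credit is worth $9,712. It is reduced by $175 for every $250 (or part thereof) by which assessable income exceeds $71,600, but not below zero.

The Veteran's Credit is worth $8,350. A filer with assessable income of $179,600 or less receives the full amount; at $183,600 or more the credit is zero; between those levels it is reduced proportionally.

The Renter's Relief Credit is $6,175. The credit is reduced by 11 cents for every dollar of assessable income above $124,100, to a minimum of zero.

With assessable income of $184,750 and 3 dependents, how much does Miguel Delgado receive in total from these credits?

$8,325

Working Family Credit: base = 3 × $2,775 = $8,325. $184,750 is below the $185,000 cutoff, so the full $8,325 applies.
Dependent Care Credit: income exceeds $71,600 by $113,150 → 453 increments × $175 = $79,275 ≥ base, so the credit is $0.
Veteran's Credit: $184,750 is at or above $183,600, so the credit is $0.
Renter's Relief Credit: 11% of the $60,650 excess over $124,100 is $6,671.50 ≥ base, so the credit is $0.
Total: $8,325 + $0 + $0 + $0 = $8,325.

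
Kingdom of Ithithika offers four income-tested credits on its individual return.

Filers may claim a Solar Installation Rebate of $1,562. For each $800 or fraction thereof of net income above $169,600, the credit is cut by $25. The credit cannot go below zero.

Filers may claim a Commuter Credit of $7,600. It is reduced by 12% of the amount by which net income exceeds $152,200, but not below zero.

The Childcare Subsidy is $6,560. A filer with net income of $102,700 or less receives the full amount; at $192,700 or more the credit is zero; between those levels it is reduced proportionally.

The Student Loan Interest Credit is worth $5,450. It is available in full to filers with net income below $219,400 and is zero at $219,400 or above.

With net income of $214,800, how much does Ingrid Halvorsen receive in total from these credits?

Solar Installation Rebate: income exceeds $169,600 by $45,200, which is 57 full-or-partial $800 increments; reduction = 57 × $25 = $1,425, leaving $137.
Commuter Credit: 12% of the $62,600 excess over $152,200 is $7,512; credit = $7,600 − $7,512 = $88.
Childcare Subsidy: $214,800 is at or above $192,700, so the credit is $0.
Student Loan Interest Credit: $214,800 is below the $219,400 cutoff, so the full $5,450 applies.
Total: $137 + $88 + $0 + $5,450 = $5,675.

$5,675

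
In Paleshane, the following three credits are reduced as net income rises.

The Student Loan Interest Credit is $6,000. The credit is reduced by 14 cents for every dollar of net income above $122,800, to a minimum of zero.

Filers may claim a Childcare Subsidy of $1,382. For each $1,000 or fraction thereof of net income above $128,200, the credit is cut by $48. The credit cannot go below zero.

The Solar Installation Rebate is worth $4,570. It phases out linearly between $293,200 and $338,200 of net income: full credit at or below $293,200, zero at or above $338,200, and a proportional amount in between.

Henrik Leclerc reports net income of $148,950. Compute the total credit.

$7,283

Student Loan Interest Credit: 14% of the $26,150 excess over $122,800 is $3,661; credit = $6,000 − $3,661 = $2,339.
Childcare Subsidy: income exceeds $128,200 by $20,750, which is 21 full-or-partial $1,000 increments; reduction = 21 × $48 = $1,008, leaving $374.
Solar Installation Rebate: $148,950 is at or below the $293,200 threshold, so the full $4,570 applies.
Total: $2,339 + $374 + $4,570 = $7,283.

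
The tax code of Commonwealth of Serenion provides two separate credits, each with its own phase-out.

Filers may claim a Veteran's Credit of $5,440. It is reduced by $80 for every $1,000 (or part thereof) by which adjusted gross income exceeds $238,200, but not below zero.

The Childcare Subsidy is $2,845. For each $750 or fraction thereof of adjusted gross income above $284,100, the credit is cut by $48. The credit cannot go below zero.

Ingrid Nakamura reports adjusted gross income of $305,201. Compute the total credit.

$1,453

Veteran's Credit: income exceeds $238,200 by $67,001 → 68 increments × $80 = $5,440 ≥ base, so the credit is $0.
Childcare Subsidy: income exceeds $284,100 by $21,101, which is 29 full-or-partial $750 increments; reduction = 29 × $48 = $1,392, leaving $1,453.
Total: $0 + $1,453 = $1,453.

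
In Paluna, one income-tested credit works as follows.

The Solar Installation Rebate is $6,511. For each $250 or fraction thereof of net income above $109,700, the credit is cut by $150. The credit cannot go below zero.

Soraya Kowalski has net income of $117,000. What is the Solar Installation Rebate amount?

$2,011

Solar Installation Rebate: income exceeds $109,700 by $7,300, which is 30 full-or-partial $250 increments; reduction = 30 × $150 = $4,500, leaving $2,011.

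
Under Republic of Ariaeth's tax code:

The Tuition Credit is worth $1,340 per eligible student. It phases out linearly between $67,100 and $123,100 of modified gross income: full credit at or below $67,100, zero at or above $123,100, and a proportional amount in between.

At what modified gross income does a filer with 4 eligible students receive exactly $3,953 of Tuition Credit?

Full credit = 4 × $1,340 = $5,360.
$3,953 is 3,953/5,360 of the full $5,360, so 1,407/5,360 of the $56,000 range has been used: income = $67,100 + $56,000 × 1,407/5,360 = $81,800.

$81,800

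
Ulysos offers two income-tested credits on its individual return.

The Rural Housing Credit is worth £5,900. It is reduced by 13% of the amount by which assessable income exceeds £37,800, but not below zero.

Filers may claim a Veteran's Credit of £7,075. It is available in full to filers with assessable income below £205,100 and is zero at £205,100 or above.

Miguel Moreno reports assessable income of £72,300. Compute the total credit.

£8,490

Rural Housing Credit: 13% of the £34,500 excess over £37,800 is £4,485; credit = £5,900 − £4,485 = £1,415.
Veteran's Credit: £72,300 is below the £205,100 cutoff, so the full £7,075 applies.
Total: £1,415 + £7,075 = £8,490.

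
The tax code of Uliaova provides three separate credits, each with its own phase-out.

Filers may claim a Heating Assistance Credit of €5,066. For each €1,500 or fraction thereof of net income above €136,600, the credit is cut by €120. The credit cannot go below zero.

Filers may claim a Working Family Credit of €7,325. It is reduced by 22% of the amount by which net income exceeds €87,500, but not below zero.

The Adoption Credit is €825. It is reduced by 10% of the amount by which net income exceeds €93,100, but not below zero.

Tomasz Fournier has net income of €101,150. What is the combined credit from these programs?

€9,408

Heating Assistance Credit: €101,150 is at or below the €136,600 threshold, so the full €5,066 applies.
Working Family Credit: 22% of the €13,650 excess over €87,500 is €3,003; credit = €7,325 − €3,003 = €4,322.
Adoption Credit: 10% of the €8,050 excess over €93,100 is €805; credit = €825 − €805 = €20.
Total: €5,066 + €4,322 + €20 = €9,408.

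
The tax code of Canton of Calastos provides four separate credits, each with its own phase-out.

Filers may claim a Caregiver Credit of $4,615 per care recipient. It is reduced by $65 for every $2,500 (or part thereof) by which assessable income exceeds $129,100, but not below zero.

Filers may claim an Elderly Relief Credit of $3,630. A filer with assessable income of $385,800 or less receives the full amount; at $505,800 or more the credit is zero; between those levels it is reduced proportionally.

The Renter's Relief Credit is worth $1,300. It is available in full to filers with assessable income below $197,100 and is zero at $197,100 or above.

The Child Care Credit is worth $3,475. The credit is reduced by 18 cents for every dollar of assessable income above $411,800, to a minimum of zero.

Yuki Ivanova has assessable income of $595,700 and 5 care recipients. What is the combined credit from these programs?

$10,920

Caregiver Credit: base = 5 × $4,615 = $23,075. income exceeds $129,100 by $466,600, which is 187 full-or-partial $2,500 increments; reduction = 187 × $65 = $12,155, leaving $10,920.
Elderly Relief Credit: $595,700 is at or above $505,800, so the credit is $0.
Renter's Relief Credit: $595,700 meets or exceeds the $197,100 cutoff, so the credit is $0.
Child Care Credit: 18% of the $183,900 excess over $411,800 is $33,102 ≥ base, so the credit is $0.
Total: $10,920 + $0 + $0 + $0 = $10,920.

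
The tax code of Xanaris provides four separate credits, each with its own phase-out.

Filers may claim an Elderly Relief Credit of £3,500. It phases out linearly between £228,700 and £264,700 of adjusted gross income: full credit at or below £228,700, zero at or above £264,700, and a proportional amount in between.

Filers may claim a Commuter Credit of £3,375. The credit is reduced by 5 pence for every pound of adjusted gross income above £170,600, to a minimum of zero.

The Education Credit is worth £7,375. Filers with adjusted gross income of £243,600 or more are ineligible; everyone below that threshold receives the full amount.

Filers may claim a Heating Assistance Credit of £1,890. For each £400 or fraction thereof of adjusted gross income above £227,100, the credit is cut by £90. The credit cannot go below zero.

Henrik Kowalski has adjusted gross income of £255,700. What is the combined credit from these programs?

£875

Elderly Relief Credit: £255,700 is £27,000 into a £36,000 phase-out range, leaving 9,000/36,000 of the credit: £3,500 × 9,000/36,000 = £875.
Commuter Credit: 5% of the £85,100 excess over £170,600 is £4,255 ≥ base, so the credit is £0.
Education Credit: £255,700 meets or exceeds the £243,600 cutoff, so the credit is £0.
Heating Assistance Credit: income exceeds £227,100 by £28,600 → 72 increments × £90 = £6,480 ≥ base, so the credit is £0.
Total: £875 + £0 + £0 + £0 = £875.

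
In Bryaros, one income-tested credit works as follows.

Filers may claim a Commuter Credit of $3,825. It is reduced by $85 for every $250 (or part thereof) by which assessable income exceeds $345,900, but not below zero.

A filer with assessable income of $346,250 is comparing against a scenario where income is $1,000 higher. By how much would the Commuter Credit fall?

At $346,250 — income exceeds $345,900 by $350, which is 2 full-or-partial $250 increments; reduction = 2 × $85 = $170, leaving $3,655.
At $347,250 — income exceeds $345,900 by $1,350, which is 6 full-or-partial $250 increments; reduction = 6 × $85 = $510, leaving $3,315.
Lost: $3,655 − $3,315 = $340.

$340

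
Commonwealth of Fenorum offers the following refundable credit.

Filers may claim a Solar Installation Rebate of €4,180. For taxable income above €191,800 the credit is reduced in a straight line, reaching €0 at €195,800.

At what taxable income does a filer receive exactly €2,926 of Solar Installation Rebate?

€2,926 is 2,926/4,180 of the full €4,180, so 1,254/4,180 of the €4,000 range has been used: income = €191,800 + €4,000 × 1,254/4,180 = €193,000.

€193,000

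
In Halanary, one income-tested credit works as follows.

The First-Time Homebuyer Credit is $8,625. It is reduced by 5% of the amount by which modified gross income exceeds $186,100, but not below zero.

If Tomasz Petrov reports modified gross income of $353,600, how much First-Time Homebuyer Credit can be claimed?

First-Time Homebuyer Credit: 5% of the $167,500 excess over $186,100 is $8,375; credit = $8,625 − $8,375 = $250.

$250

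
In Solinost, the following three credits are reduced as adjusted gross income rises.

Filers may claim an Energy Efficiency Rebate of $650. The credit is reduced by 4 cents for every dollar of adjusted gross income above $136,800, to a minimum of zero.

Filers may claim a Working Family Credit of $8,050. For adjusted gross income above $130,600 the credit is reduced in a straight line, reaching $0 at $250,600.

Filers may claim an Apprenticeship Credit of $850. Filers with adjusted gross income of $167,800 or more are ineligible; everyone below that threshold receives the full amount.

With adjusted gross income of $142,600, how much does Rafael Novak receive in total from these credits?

$8,513

Energy Efficiency Rebate: 4% of the $5,800 excess over $136,800 is $232; credit = $650 − $232 = $418.
Working Family Credit: $142,600 is $12,000 into a $120,000 phase-out range, leaving 108,000/120,000 of the credit: $8,050 × 108,000/120,000 = $7,245.
Apprenticeship Credit: $142,600 is below the $167,800 cutoff, so the full $850 applies.
Total: $418 + $7,245 + $850 = $8,513.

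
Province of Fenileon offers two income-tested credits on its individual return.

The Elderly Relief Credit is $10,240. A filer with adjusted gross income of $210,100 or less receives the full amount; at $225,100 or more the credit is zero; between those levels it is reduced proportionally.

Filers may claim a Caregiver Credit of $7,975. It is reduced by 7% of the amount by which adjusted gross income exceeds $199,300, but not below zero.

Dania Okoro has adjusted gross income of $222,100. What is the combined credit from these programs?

Elderly Relief Credit: $222,100 is $12,000 into a $15,000 phase-out range, leaving 3,000/15,000 of the credit: $10,240 × 3,000/15,000 = $2,048.
Caregiver Credit: 7% of the $22,800 excess over $199,300 is $1,596; credit = $7,975 − $1,596 = $6,379.
Total: $2,048 + $6,379 = $8,427.

$8,427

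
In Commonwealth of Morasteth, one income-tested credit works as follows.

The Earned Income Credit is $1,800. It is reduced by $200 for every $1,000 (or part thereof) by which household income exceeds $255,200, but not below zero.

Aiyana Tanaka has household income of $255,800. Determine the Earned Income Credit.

Earned Income Credit: income exceeds $255,200 by $600, which is 1 full-or-partial $1,000 increment; reduction = 1 × $200 = $200, leaving $1,600.

$1,600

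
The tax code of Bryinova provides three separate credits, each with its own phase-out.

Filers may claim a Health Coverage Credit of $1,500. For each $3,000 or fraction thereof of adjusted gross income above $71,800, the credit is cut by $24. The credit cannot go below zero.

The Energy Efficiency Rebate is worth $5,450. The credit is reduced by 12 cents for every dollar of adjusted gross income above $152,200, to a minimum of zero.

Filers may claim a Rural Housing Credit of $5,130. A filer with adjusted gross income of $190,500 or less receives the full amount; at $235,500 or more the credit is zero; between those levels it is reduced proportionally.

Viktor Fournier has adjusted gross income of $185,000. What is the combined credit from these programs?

Health Coverage Credit: income exceeds $71,800 by $113,200, which is 38 full-or-partial $3,000 increments; reduction = 38 × $24 = $912, leaving $588.
Energy Efficiency Rebate: 12% of the $32,800 excess over $152,200 is $3,936; credit = $5,450 − $3,936 = $1,514.
Rural Housing Credit: $185,000 is at or below the $190,500 threshold, so the full $5,130 applies.
Total: $588 + $1,514 + $5,130 = $7,232.

$7,232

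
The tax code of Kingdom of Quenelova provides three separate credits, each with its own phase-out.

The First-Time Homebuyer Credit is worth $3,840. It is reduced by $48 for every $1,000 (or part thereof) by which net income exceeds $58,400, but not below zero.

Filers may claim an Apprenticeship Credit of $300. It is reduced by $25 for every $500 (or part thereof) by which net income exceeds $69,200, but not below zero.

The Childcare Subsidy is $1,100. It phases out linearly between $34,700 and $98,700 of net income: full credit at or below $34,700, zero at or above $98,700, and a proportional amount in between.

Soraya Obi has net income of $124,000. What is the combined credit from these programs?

$672

First-Time Homebuyer Credit: income exceeds $58,400 by $65,600, which is 66 full-or-partial $1,000 increments; reduction = 66 × $48 = $3,168, leaving $672.
Apprenticeship Credit: income exceeds $69,200 by $54,800 → 110 increments × $25 = $2,750 ≥ base, so the credit is $0.
Childcare Subsidy: $124,000 is at or above $98,700, so the credit is $0.
Total: $672 + $0 + $0 = $672.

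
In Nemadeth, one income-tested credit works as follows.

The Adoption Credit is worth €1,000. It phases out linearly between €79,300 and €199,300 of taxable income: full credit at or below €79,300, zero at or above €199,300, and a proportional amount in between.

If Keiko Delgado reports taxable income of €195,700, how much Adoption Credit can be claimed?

Adoption Credit: €195,700 is €116,400 into a €120,000 phase-out range, leaving 3,600/120,000 of the credit: €1,000 × 3,600/120,000 = €30.

€30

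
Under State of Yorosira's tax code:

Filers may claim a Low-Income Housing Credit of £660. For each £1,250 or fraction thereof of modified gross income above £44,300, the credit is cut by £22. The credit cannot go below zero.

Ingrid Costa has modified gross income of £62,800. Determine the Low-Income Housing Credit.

Low-Income Housing Credit: income exceeds £44,300 by £18,500, which is 15 full-or-partial £1,250 increments; reduction = 15 × £22 = £330, leaving £330.

£330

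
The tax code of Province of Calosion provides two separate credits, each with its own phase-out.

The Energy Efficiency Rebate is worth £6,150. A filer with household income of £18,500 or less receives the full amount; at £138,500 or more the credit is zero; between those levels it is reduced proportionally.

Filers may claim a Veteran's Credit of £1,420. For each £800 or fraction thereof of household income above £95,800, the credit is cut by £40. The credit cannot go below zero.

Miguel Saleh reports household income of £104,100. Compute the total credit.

Energy Efficiency Rebate: £104,100 is £85,600 into a £120,000 phase-out range, leaving 34,400/120,000 of the credit: £6,150 × 34,400/120,000 = £1,763.
Veteran's Credit: income exceeds £95,800 by £8,300, which is 11 full-or-partial £800 increments; reduction = 11 × £40 = £440, leaving £980.
Total: £1,763 + £980 = £2,743.

£2,743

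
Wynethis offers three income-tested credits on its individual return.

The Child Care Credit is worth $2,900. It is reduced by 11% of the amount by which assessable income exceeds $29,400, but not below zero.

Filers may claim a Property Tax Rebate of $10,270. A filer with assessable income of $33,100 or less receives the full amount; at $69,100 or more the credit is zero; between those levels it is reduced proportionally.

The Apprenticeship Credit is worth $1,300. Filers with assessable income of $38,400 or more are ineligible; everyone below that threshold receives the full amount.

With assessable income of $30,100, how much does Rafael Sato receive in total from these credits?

Child Care Credit: 11% of the $700 excess over $29,400 is $77; credit = $2,900 − $77 = $2,823.
Property Tax Rebate: $30,100 is at or below the $33,100 threshold, so the full $10,270 applies.
Apprenticeship Credit: $30,100 is below the $38,400 cutoff, so the full $1,300 applies.
Total: $2,823 + $10,270 + $1,300 = $14,393.

$14,393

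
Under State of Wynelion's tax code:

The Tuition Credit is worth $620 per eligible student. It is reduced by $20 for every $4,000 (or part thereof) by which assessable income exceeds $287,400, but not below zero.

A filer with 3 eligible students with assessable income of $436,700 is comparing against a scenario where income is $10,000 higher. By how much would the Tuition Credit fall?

At $436,700 — base = 3 × $620 = $1,860. income exceeds $287,400 by $149,300, which is 38 full-or-partial $4,000 increments; reduction = 38 × $20 = $760, leaving $1,100.
At $446,700 — base = 3 × $620 = $1,860. income exceeds $287,400 by $159,300, which is 40 full-or-partial $4,000 increments; reduction = 40 × $20 = $800, leaving $1,060.
Lost: $1,100 − $1,060 = $40.

$40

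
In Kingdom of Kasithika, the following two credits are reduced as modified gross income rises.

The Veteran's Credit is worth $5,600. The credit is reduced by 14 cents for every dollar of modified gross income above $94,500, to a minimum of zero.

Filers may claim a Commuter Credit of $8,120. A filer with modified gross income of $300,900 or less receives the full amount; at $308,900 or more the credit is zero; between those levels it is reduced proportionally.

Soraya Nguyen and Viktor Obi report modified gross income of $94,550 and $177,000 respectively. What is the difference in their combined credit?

Soraya ($94,550): Veteran's Credit: 14% of the $50 excess over $94,500 is $7; credit = $5,600 − $7 = $5,593. Commuter Credit: $94,550 is at or below the $300,900 threshold, so the full $8,120 applies. total $5,593 + $8,120 = $13,713
Viktor ($177,000): Veteran's Credit: 14% of the $82,500 excess over $94,500 is $11,550 ≥ base, so the credit is $0. Commuter Credit: $177,000 is at or below the $300,900 threshold, so the full $8,120 applies. total $0 + $8,120 = $8,120
Difference: |$13,713 − $8,120| = $5,593.

$5,593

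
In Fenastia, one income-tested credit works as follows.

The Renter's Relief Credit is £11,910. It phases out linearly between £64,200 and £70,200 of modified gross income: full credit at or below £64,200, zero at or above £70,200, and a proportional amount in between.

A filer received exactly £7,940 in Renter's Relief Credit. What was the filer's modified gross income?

£66,200

£7,940 is 7,940/11,910 of the full £11,910, so 3,970/11,910 of the £6,000 range has been used: income = £64,200 + £6,000 × 3,970/11,910 = £66,200.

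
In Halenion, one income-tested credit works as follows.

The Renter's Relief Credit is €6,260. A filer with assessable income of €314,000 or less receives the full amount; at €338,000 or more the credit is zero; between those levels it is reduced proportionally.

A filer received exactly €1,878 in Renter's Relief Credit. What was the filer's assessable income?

€1,878 is 1,878/6,260 of the full €6,260, so 4,382/6,260 of the €24,000 range has been used: income = €314,000 + €24,000 × 4,382/6,260 = €330,800.

€330,800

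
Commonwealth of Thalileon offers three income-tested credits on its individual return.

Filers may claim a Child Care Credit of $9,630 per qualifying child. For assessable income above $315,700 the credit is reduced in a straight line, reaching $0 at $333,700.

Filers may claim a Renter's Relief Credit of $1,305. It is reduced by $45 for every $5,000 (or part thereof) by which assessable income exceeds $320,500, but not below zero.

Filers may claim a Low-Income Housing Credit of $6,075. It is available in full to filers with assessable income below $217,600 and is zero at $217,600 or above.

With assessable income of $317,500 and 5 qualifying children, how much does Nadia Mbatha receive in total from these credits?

$44,640

Child Care Credit: base = 5 × $9,630 = $48,150. $317,500 is $1,800 into a $18,000 phase-out range, leaving 16,200/18,000 of the credit: $48,150 × 16,200/18,000 = $43,335.
Renter's Relief Credit: $317,500 is at or below the $320,500 threshold, so the full $1,305 applies.
Low-Income Housing Credit: $317,500 meets or exceeds the $217,600 cutoff, so the credit is $0.
Total: $43,335 + $1,305 + $0 = $44,640.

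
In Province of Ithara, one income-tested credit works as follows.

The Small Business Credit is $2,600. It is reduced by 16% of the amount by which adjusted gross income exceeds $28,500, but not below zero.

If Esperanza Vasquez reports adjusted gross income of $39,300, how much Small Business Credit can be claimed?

$872

Small Business Credit: 16% of the $10,800 excess over $28,500 is $1,728; credit = $2,600 − $1,728 = $872.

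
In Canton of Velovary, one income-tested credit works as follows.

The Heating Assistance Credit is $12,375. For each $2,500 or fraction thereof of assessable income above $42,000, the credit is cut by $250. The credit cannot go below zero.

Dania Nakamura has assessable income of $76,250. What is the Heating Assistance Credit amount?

$8,875

Heating Assistance Credit: income exceeds $42,000 by $34,250, which is 14 full-or-partial $2,500 increments; reduction = 14 × $250 = $3,500, leaving $8,875.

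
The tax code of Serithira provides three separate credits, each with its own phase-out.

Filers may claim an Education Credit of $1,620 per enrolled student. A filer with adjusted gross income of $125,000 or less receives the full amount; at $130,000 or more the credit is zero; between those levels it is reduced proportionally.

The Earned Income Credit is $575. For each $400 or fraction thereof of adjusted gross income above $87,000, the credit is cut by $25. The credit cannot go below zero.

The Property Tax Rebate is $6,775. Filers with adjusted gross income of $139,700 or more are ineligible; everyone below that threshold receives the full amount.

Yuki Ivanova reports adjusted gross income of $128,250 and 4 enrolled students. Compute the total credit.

Education Credit: base = 4 × $1,620 = $6,480. $128,250 is $3,250 into a $5,000 phase-out range, leaving 1,750/5,000 of the credit: $6,480 × 1,750/5,000 = $2,268.
Earned Income Credit: income exceeds $87,000 by $41,250 → 104 increments × $25 = $2,600 ≥ base, so the credit is $0.
Property Tax Rebate: $128,250 is below the $139,700 cutoff, so the full $6,775 applies.
Total: $2,268 + $0 + $6,775 = $9,043.

$9,043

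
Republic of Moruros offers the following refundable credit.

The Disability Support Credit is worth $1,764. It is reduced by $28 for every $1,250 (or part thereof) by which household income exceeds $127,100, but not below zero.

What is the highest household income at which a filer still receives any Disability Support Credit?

After 62 increments the reduction is 62 × $28 = $1,736, leaving $28; one more increment wipes it out. Increment 62 ends at excess 62 × $1,250 = $77,500, so the highest qualifying income is $127,100 + $77,500 = $204,600.

$204,600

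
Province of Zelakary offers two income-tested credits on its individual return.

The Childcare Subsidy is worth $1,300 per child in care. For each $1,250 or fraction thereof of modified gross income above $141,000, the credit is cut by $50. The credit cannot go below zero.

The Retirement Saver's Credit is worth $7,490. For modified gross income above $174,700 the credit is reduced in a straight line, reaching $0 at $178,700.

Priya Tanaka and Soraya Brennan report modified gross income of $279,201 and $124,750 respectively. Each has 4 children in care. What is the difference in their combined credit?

$12,690

Priya ($279,201): Childcare Subsidy: base = 4 × $1,300 = $5,200. income exceeds $141,000 by $138,201 → 111 increments × $50 = $5,550 ≥ base, so the credit is $0. Retirement Saver's Credit: $279,201 is at or above $178,700, so the credit is $0. total $0 + $0 = $0
Soraya ($124,750): Childcare Subsidy: base = 4 × $1,300 = $5,200. $124,750 is at or below the $141,000 threshold, so the full $5,200 applies. Retirement Saver's Credit: $124,750 is at or below the $174,700 threshold, so the full $7,490 applies. total $5,200 + $7,490 = $12,690
Difference: |$0 − $12,690| = $12,690.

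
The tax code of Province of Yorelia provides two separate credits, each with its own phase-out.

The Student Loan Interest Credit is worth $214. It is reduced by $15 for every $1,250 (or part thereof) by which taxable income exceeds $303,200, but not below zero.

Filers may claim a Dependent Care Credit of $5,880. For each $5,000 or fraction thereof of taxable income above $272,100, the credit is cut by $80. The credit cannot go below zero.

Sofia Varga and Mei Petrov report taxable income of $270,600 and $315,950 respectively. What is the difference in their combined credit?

$885

Sofia ($270,600): Student Loan Interest Credit: $270,600 is at or below the $303,200 threshold, so the full $214 applies. Dependent Care Credit: $270,600 is at or below the $272,100 threshold, so the full $5,880 applies. total $214 + $5,880 = $6,094
Mei ($315,950): Student Loan Interest Credit: income exceeds $303,200 by $12,750, which is 11 full-or-partial $1,250 increments; reduction = 11 × $15 = $165, leaving $49. Dependent Care Credit: income exceeds $272,100 by $43,850, which is 9 full-or-partial $5,000 increments; reduction = 9 × $80 = $720, leaving $5,160. total $49 + $5,160 = $5,209
Difference: |$6,094 − $5,209| = $885.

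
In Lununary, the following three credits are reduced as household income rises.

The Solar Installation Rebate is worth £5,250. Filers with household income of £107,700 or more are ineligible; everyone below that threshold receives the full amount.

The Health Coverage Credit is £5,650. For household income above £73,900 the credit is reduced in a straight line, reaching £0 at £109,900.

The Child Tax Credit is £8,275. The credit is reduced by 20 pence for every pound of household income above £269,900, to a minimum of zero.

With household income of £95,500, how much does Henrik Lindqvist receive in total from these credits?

Solar Installation Rebate: £95,500 is below the £107,700 cutoff, so the full £5,250 applies.
Health Coverage Credit: £95,500 is £21,600 into a £36,000 phase-out range, leaving 14,400/36,000 of the credit: £5,650 × 14,400/36,000 = £2,260.
Child Tax Credit: £95,500 is at or below the £269,900 threshold, so the full £8,275 applies.
Total: £5,250 + £2,260 + £8,275 = £15,785.

£15,785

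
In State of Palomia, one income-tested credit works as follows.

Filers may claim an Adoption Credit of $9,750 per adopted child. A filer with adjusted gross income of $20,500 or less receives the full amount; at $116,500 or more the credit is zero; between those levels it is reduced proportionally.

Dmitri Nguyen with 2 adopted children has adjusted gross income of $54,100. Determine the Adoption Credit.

Adoption Credit: base = 2 × $9,750 = $19,500. $54,100 is $33,600 into a $96,000 phase-out range, leaving 62,400/96,000 of the credit: $19,500 × 62,400/96,000 = $12,675.

$12,675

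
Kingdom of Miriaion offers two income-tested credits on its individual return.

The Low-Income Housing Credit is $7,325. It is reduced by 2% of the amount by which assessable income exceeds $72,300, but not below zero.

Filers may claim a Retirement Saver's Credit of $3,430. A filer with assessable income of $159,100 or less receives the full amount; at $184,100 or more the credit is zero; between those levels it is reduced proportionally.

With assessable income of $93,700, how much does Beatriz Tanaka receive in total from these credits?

Low-Income Housing Credit: 2% of the $21,400 excess over $72,300 is $428; credit = $7,325 − $428 = $6,897.
Retirement Saver's Credit: $93,700 is at or below the $159,100 threshold, so the full $3,430 applies.
Total: $6,897 + $3,430 = $10,327.

$10,327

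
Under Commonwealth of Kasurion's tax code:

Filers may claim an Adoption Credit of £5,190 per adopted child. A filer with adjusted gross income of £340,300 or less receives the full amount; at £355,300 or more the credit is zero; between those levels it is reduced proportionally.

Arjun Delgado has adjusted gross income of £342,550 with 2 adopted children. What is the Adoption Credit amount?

£8,823

Adoption Credit: base = 2 × £5,190 = £10,380. £342,550 is £2,250 into a £15,000 phase-out range, leaving 12,750/15,000 of the credit: £10,380 × 12,750/15,000 = £8,823.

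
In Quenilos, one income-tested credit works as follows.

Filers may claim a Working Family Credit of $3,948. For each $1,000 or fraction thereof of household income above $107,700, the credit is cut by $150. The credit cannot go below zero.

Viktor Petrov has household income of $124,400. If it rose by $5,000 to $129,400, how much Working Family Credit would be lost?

At $124,400 — income exceeds $107,700 by $16,700, which is 17 full-or-partial $1,000 increments; reduction = 17 × $150 = $2,550, leaving $1,398.
At $129,400 — income exceeds $107,700 by $21,700, which is 22 full-or-partial $1,000 increments; reduction = 22 × $150 = $3,300, leaving $648.
Lost: $1,398 − $648 = $750.

$750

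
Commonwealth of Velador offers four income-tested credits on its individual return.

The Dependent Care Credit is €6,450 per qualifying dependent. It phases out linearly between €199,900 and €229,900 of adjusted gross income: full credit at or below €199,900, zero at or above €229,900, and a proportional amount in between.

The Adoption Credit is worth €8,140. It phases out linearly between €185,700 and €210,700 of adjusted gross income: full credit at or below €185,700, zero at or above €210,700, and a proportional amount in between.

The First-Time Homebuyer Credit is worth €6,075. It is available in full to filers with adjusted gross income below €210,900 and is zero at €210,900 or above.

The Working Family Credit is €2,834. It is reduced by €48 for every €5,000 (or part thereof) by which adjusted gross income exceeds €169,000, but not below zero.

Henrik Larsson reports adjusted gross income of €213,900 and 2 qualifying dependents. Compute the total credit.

€9,282

Dependent Care Credit: base = 2 × €6,450 = €12,900. €213,900 is €14,000 into a €30,000 phase-out range, leaving 16,000/30,000 of the credit: €12,900 × 16,000/30,000 = €6,880.
Adoption Credit: €213,900 is at or above €210,700, so the credit is €0.
First-Time Homebuyer Credit: €213,900 meets or exceeds the €210,900 cutoff, so the credit is €0.
Working Family Credit: income exceeds €169,000 by €44,900, which is 9 full-or-partial €5,000 increments; reduction = 9 × €48 = €432, leaving €2,402.
Total: €6,880 + €0 + €0 + €2,402 = €9,282.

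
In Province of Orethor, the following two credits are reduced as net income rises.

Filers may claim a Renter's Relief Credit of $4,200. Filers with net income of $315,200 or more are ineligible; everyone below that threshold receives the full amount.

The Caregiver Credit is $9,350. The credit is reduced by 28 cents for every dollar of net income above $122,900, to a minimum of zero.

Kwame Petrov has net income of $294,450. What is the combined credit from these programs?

$4,200

Renter's Relief Credit: $294,450 is below the $315,200 cutoff, so the full $4,200 applies.
Caregiver Credit: 28% of the $171,550 excess over $122,900 is $48,034 ≥ base, so the credit is $0.
Total: $4,200 + $0 = $4,200.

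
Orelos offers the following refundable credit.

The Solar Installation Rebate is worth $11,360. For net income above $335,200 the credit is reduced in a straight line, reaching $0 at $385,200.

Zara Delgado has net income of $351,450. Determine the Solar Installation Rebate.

Solar Installation Rebate: $351,450 is $16,250 into a $50,000 phase-out range, leaving 33,750/50,000 of the credit: $11,360 × 33,750/50,000 = $7,668.

$7,668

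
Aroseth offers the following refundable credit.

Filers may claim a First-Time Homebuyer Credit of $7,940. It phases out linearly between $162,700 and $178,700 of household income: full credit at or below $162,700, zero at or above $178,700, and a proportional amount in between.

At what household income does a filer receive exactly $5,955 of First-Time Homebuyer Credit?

$166,700

$5,955 is 5,955/7,940 of the full $7,940, so 1,985/7,940 of the $16,000 range has been used: income = $162,700 + $16,000 × 1,985/7,940 = $166,700.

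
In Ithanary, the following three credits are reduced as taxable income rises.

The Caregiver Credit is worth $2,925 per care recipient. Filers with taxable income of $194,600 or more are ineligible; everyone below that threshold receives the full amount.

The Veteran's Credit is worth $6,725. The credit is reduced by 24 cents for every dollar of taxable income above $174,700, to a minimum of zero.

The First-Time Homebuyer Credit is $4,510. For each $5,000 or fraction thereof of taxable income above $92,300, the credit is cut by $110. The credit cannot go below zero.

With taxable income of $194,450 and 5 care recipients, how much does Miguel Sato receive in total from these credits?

$18,810

Caregiver Credit: base = 5 × $2,925 = $14,625. $194,450 is below the $194,600 cutoff, so the full $14,625 applies.
Veteran's Credit: 24% of the $19,750 excess over $174,700 is $4,740; credit = $6,725 − $4,740 = $1,985.
First-Time Homebuyer Credit: income exceeds $92,300 by $102,150, which is 21 full-or-partial $5,000 increments; reduction = 21 × $110 = $2,310, leaving $2,200.
Total: $14,625 + $1,985 + $2,200 = $18,810.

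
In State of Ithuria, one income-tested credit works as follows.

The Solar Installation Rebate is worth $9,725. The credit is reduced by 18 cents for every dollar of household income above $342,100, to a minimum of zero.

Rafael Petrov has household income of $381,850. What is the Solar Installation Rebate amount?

$2,570

Solar Installation Rebate: 18% of the $39,750 excess over $342,100 is $7,155; credit = $9,725 − $7,155 = $2,570.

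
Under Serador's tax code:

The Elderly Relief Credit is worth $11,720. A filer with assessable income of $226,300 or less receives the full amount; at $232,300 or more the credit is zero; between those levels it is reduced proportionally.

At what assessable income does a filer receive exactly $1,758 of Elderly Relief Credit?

$231,400

$1,758 is 1,758/11,720 of the full $11,720, so 9,962/11,720 of the $6,000 range has been used: income = $226,300 + $6,000 × 9,962/11,720 = $231,400.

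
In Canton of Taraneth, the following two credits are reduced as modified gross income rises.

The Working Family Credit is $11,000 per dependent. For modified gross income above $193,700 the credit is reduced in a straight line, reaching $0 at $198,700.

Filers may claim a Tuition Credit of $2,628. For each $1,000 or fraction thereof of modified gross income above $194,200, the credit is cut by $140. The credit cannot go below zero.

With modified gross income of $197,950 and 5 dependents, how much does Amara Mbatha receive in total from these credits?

Working Family Credit: base = 5 × $11,000 = $55,000. $197,950 is $4,250 into a $5,000 phase-out range, leaving 750/5,000 of the credit: $55,000 × 750/5,000 = $8,250.
Tuition Credit: income exceeds $194,200 by $3,750, which is 4 full-or-partial $1,000 increments; reduction = 4 × $140 = $560, leaving $2,068.
Total: $8,250 + $2,068 = $10,318.

$10,318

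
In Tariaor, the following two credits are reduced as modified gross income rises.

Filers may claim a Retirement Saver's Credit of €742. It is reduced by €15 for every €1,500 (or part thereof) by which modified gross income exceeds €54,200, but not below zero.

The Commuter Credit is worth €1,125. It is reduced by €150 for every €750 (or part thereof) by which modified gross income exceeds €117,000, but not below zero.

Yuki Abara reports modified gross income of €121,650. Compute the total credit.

Retirement Saver's Credit: income exceeds €54,200 by €67,450, which is 45 full-or-partial €1,500 increments; reduction = 45 × €15 = €675, leaving €67.
Commuter Credit: income exceeds €117,000 by €4,650, which is 7 full-or-partial €750 increments; reduction = 7 × €150 = €1,050, leaving €75.
Total: €67 + €75 = €142.

€142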